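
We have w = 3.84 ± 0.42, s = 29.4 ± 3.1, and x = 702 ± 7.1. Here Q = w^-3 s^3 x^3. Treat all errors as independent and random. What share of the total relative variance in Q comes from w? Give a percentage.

51.6%

(δQ/Q)² = (-3·δw/w)² + (3·δs/s)² + (3·δx/x)²
  w term: (-3×0.109)² = 0.108
  s term: (3×0.105)² = 0.100
  x term: (3×0.0101)² = 0.000921
Total = 0.209. Share from w = 0.108/0.209 = 0.516.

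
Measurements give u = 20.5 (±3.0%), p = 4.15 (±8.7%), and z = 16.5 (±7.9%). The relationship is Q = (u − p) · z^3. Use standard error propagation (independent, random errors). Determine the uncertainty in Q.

17700

Let w = u − p = 16.4. δw = √(δu² + δp²) = √(0.378 + 0.130) = 0.713, so δw/w = 0.0436.
Q is then a monomial in w, z:
δQ/Q = √((δw/w)² + (3·δz/z)²) = √(0.00190 + 0.0562) = 0.241
Q = 73400, so δQ = 0.241 × 73400 = 17700.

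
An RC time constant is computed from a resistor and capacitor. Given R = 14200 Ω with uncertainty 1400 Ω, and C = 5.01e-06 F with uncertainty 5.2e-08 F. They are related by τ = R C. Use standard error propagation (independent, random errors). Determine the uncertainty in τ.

Since τ is a product/quotient, work with relative uncertainties:
  (1·δR/R)² = (1×0.0986)² = 0.00972;  (1·δC/C)² = (1×0.0104)² = 0.000108
δτ/τ = √(0.00983) = 0.0991
τ = 0.0711 s, so δτ = 0.0991 × 0.0711 = 0.00705 s.

0.00705 s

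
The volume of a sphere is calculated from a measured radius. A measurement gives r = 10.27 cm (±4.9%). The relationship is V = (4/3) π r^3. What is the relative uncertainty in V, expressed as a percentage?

V ∝ r^3, so δV/V = |3| · δr/r = 3 × 0.0490 = 0.147.

14.7%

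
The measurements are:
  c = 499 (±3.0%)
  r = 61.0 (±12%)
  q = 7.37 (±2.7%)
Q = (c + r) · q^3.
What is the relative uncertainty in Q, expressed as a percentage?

Let u = c + r = 560. δu = √(δc² + δr²) = √(224 + 53.6) = 16.7, so δu/u = 0.0298.
Q is then a monomial in u, q:
δQ/Q = √((δu/u)² + (3·δq/q)²) = √(0.000885 + 0.00656) = 0.0863

8.63%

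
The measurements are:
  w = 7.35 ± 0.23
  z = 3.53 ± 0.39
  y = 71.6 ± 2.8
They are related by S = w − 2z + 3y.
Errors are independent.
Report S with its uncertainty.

Sums and differences: (δS)² = Σ (cᵢ δxᵢ)².
  (δw)² = 0.0529;  (2·δz)² = 0.608;  (3·δy)² = 70.6
δS = √(71.2) = 8.44
S = 215.

215 ± 8.44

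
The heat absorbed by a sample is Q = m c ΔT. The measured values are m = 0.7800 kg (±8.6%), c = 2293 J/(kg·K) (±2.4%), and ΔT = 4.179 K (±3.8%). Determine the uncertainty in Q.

For a monomial Q ∝ m, c, ΔT, fractional errors add in quadrature:
  (1·δm/m)² = (1×0.0860)² = 0.00740;  (1·δc/c)² = (1×0.0240)² = 0.000576;  (1·δΔT/ΔT)² = (1×0.0380)² = 0.00144
δQ/Q = √(0.00942) = 0.0970
Q = 7474 J, so δQ = 0.0970 × 7474 = 725 J.

725 J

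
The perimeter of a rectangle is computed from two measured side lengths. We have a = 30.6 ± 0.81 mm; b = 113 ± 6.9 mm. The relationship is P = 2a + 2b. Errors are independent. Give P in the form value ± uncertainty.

For a sum/difference, combine absolute errors in quadrature:
  (2·δa)² = 2.62;  (2·δb)² = 190
δP = √(193) = 13.9 mm
P = 287 mm.

287 ± 13.9 mm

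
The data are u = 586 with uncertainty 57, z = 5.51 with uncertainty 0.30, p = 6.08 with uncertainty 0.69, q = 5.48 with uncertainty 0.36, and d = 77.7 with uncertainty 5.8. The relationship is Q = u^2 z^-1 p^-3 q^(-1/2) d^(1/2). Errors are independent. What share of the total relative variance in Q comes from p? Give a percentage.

72.8%

(δQ/Q)² = (2·δu/u)² + (-1·δz/z)² + (-3·δp/p)² + (−½·δq/q)² + (½·δd/d)²
  u term: (2×0.0973)² = 0.0378
  z term: (-1×0.0544)² = 0.00296
  p term: (-3×0.113)² = 0.116
  q term: (-0.5×0.0657)² = 0.00108
  d term: (0.5×0.0746)² = 0.00139
Total = 0.159. Share from p = 0.116/0.159 = 0.728.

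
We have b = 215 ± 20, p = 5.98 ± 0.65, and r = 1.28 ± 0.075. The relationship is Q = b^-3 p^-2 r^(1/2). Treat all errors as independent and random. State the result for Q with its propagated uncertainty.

Products/powers → add relative errors in quadrature, weighted by exponent:
  (-3·δb/b)² = (-3×0.0930)² = 0.0779;  (-2·δp/p)² = (-2×0.109)² = 0.0473;  (½·δr/r)² = (0.5×0.0586)² = 0.000858
δQ/Q = √(0.126) = 0.355
Q = 3.18e-09, so δQ = 0.355 × 3.18e-09 = 1.13e-09.

(3.18 ± 1.13) × 10^-9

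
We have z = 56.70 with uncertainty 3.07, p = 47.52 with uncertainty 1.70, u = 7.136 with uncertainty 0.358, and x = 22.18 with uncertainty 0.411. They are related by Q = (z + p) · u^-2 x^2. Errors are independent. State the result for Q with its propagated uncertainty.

Let w = z + p = 104.2. δw = √(δz² + δp²) = √(9.42 + 2.89) = 3.51, so δw/w = 0.0337.
Q is then a monomial in w, u, x:
δQ/Q = √((δw/w)² + (-2·δu/u)² + (2·δx/x)²) = √(0.00113 + 0.0101 + 0.00137) = 0.112
Q = 1007, so δQ = 0.112 × 1007 = 113.

1007 ± 113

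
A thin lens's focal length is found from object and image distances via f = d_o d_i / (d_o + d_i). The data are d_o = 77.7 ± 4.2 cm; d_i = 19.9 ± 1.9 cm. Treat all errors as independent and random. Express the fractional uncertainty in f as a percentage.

7.68%

∂f/∂d_o = (d_i/(d_o+d_i))² = 0.0416;  ∂f/∂d_i = (d_o/(d_o+d_i))² = 0.634
δf = √((∂f/∂d_o · δd_o)² + (∂f/∂d_i · δd_i)²) = √(0.0305 + 1.45) = 1.22 cm
f = 15.8 cm, so δf/f = 1.22/15.8 = 0.0768.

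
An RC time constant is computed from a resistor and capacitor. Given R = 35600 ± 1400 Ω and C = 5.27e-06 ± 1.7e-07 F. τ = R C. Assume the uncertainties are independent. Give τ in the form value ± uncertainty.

0.188 ± 0.00954 s

Each factor contributes (exponent × relative error)² to (δτ/τ)²:
  (1·δR/R)² = (1×0.0393)² = 0.00155;  (1·δC/C)² = (1×0.0323)² = 0.00104
δτ/τ = √(0.00259) = 0.0509
τ = 0.188 s, so δτ = 0.0509 × 0.188 = 0.00954 s.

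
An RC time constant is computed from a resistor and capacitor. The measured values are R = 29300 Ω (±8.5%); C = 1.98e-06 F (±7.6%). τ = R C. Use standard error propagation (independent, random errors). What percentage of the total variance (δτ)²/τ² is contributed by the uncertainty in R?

(δτ/τ)² = (1·δR/R)² + (1·δC/C)²
  R term: (1×0.0850)² = 0.00723
  C term: (1×0.0760)² = 0.00578
Total = 0.0130. Share from R = 0.00723/0.0130 = 0.556.

55.6%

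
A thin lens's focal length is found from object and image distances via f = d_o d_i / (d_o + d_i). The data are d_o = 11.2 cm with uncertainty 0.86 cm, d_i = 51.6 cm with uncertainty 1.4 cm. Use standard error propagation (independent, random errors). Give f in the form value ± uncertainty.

∂f/∂d_o = (d_i/(d_o+d_i))² = 0.675;  ∂f/∂d_i = (d_o/(d_o+d_i))² = 0.0318
δf = √((∂f/∂d_o · δd_o)² + (∂f/∂d_i · δd_i)²) = √(0.337 + 0.00198) = 0.582 cm
f = 9.20 cm.

9.20 ± 0.582 cm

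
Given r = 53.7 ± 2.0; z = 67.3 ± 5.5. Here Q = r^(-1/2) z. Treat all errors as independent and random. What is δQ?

Each factor contributes (exponent × relative error)² to (δQ/Q)²:
  (−½·δr/r)² = (-0.5×0.0372)² = 0.000347;  (1·δz/z)² = (1×0.0817)² = 0.00668
δQ/Q = √(0.00703) = 0.0838
Q = 9.18, so δQ = 0.0838 × 9.18 = 0.770.

0.770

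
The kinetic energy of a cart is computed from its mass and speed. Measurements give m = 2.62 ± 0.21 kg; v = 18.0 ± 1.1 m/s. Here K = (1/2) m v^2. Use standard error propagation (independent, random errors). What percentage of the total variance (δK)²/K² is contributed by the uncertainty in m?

(δK/K)² = (1·δm/m)² + (2·δv/v)²
  m term: (1×0.0802)² = 0.00642
  v term: (2×0.0611)² = 0.0149
Total = 0.0214. Share from m = 0.00642/0.0214 = 0.301.

30.1%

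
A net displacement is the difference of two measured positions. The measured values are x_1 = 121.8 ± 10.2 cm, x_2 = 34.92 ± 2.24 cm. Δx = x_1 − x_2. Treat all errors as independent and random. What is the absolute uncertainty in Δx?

Δx is a linear combination, so absolute uncertainties add in quadrature:
  (δx_1)² = 104;  (δx_2)² = 5.02
δΔx = √(109) = 10.4 cm

10.4 cm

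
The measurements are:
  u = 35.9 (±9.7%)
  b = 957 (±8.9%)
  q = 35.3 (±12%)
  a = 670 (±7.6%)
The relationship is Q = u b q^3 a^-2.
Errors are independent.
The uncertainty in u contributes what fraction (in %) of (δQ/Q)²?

(δQ/Q)² = (1·δu/u)² + (1·δb/b)² + (3·δq/q)² + (-2·δa/a)²
  u term: (1×0.0970)² = 0.00941
  b term: (1×0.0890)² = 0.00792
  q term: (3×0.120)² = 0.130
  a term: (-2×0.0760)² = 0.0231
Total = 0.170. Share from u = 0.00941/0.170 = 0.0553.

5.53%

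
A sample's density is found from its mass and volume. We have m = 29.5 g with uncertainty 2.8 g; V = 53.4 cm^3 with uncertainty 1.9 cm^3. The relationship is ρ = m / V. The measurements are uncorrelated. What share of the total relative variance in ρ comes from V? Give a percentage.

12.3%

(δρ/ρ)² = (1·δm/m)² + (-1·δV/V)²
  m term: (1×0.0949)² = 0.00901
  V term: (-1×0.0356)² = 0.00127
Total = 0.0103. Share from V = 0.00127/0.0103 = 0.123.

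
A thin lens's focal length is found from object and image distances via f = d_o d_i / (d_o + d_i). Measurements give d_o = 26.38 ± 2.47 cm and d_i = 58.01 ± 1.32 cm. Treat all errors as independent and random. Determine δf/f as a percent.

∂f/∂d_o = (d_i/(d_o+d_i))² = 0.473;  ∂f/∂d_i = (d_o/(d_o+d_i))² = 0.0977
δf = √((∂f/∂d_o · δd_o)² + (∂f/∂d_i · δd_i)²) = √(1.36 + 0.0166) = 1.17 cm
f = 18.13 cm, so δf/f = 1.17/18.13 = 0.0648.

6.48%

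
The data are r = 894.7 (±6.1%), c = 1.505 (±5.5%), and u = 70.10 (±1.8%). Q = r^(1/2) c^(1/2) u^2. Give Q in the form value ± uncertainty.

180300 ± 9850

Each factor contributes (exponent × relative error)² to (δQ/Q)²:
  (½·δr/r)² = (0.5×0.0610)² = 0.000930;  (½·δc/c)² = (0.5×0.0550)² = 0.000756;  (2·δu/u)² = (2×0.0180)² = 0.00130
δQ/Q = √(0.00298) = 0.0546
Q = 180300, so δQ = 0.0546 × 180300 = 9850.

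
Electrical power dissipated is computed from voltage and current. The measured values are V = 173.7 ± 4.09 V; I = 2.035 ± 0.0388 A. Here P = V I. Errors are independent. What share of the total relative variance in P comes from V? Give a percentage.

(δP/P)² = (1·δV/V)² + (1·δI/I)²
  V term: (1×0.0235)² = 0.000554
  I term: (1×0.0191)² = 0.000364
Total = 0.000918. Share from V = 0.000554/0.000918 = 0.604.

60.4%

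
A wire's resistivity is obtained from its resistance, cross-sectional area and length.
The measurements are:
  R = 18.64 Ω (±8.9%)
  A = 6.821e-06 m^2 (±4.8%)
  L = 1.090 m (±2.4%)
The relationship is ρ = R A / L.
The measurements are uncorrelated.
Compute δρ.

1.21e-05 Ω·m

For a monomial ρ ∝ R, A, L^-1, fractional errors add in quadrature:
  (1·δR/R)² = (1×0.0890)² = 0.00792;  (1·δA/A)² = (1×0.0480)² = 0.00230;  (-1·δL/L)² = (-1×0.0240)² = 0.000576
δρ/ρ = √(0.0108) = 0.104
ρ = 0.0001166 Ω·m, so δρ = 0.104 × 0.0001166 = 1.21e-05 Ω·m.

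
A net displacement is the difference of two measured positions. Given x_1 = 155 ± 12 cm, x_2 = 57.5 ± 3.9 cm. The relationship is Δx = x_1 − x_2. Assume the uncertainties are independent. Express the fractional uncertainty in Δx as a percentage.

For a sum/difference, combine absolute errors in quadrature:
  (δx_1)² = 144;  (δx_2)² = 15.2
δΔx = √(159) = 12.6 cm
Δx = 97.5 cm, so δΔx/Δx = 12.6/97.5 = 0.129.

12.9%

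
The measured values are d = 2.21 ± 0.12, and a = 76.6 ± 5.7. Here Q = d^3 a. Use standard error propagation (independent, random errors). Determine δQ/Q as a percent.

17.9%

Each factor contributes (exponent × relative error)² to (δQ/Q)²:
  (3·δd/d)² = (3×0.0543)² = 0.0265;  (1·δa/a)² = (1×0.0744)² = 0.00554
δQ/Q = √(0.0321) = 0.179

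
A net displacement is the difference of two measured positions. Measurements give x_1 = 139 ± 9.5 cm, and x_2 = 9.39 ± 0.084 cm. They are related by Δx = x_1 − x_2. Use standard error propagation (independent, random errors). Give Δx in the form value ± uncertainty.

130 ± 9.50 cm

Absolute uncertainties add in quadrature for a linear combination:
  (δx_1)² = 90.2;  (δx_2)² = 0.00706
δΔx = √(90.3) = 9.50 cm
Δx = 130 cm.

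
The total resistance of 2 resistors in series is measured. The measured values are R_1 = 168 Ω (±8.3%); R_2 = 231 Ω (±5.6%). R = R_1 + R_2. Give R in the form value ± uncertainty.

399 ± 19.0 Ω

Each term contributes (cᵢ δxᵢ)² to (δR)²:
  (δR_1)² = 194;  (δR_2)² = 167
δR = √(362) = 19.0 Ω
R = 399 Ω.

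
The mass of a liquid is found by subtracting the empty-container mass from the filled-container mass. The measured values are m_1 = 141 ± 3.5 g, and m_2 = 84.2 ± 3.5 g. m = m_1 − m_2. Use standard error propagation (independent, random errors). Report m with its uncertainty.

For a sum/difference, combine absolute errors in quadrature:
  (δm_1)² = 12.2;  (δm_2)² = 12.2
δm = √(24.5) = 4.95 g
m = 56.8 g.

56.8 ± 4.95 g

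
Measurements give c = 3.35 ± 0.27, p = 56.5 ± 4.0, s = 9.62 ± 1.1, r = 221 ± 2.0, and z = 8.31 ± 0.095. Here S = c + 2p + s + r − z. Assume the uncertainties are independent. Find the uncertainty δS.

Each term contributes (cᵢ δxᵢ)² to (δS)²:
  (δc)² = 0.0729;  (2·δp)² = 64.0;  (δs)² = 1.21;  (δr)² = 4.00;  (δz)² = 0.00903
δS = √(69.3) = 8.32

8.32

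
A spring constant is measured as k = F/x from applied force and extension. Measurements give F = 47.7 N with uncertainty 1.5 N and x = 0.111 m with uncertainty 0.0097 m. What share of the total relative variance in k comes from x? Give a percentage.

88.5%

(δk/k)² = (1·δF/F)² + (-1·δx/x)²
  F term: (1×0.0314)² = 0.000989
  x term: (-1×0.0874)² = 0.00764
Total = 0.00863. Share from x = 0.00764/0.00863 = 0.885.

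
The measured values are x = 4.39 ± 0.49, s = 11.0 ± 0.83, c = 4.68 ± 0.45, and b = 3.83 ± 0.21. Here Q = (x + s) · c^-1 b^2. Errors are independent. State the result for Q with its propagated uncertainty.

48.2 ± 7.66

Let u = x + s = 15.4. δu = √(δx² + δs²) = √(0.240 + 0.689) = 0.964, so δu/u = 0.0626.
Q is then a monomial in u, c, b:
δQ/Q = √((δu/u)² + (-1·δc/c)² + (2·δb/b)²) = √(0.00392 + 0.00925 + 0.0120) = 0.159
Q = 48.2, so δQ = 0.159 × 48.2 = 7.66.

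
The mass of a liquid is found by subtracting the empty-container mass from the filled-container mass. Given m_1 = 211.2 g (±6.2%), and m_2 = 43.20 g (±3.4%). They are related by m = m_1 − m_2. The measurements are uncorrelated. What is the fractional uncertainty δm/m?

0.0784

Sums and differences: (δm)² = Σ (cᵢ δxᵢ)².
  (δm_1)² = 171;  (δm_2)² = 2.16
δm = √(174) = 13.2 g
m = 168.0 g, so δm/m = 13.2/168.0 = 0.0784.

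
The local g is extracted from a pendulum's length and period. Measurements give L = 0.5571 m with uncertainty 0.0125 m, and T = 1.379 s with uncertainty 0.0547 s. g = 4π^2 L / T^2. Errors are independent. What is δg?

0.954 m/s^2

For a monomial g ∝ L, T^-2, fractional errors add in quadrature:
  (1·δL/L)² = (1×0.0224)² = 0.000503;  (-2·δT/T)² = (-2×0.0397)² = 0.00629
δg/g = √(0.00680) = 0.0824
g = 11.57 m/s^2, so δg = 0.0824 × 11.57 = 0.954 m/s^2.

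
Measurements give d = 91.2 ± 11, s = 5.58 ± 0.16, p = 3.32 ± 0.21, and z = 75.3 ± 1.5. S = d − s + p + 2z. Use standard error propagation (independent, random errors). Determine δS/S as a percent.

Absolute uncertainties add in quadrature for a linear combination:
  (δd)² = 121;  (δs)² = 0.0256;  (δp)² = 0.0441;  (2·δz)² = 9.00
δS = √(130) = 11.4
S = 240, so δS/S = 11.4/240 = 0.0476.

4.76%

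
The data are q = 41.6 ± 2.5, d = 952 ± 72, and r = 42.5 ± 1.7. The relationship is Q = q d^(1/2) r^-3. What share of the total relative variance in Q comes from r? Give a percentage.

74.1%

(δQ/Q)² = (1·δq/q)² + (½·δd/d)² + (-3·δr/r)²
  q term: (1×0.0601)² = 0.00361
  d term: (0.5×0.0756)² = 0.00143
  r term: (-3×0.0400)² = 0.0144
Total = 0.0194. Share from r = 0.0144/0.0194 = 0.741.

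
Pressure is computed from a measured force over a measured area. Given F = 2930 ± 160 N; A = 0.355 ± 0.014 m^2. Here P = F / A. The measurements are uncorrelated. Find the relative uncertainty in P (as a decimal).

0.0674

Relative error in a monomial: (δP/P)² = Σ (nᵢ · δxᵢ/xᵢ)².
  (1·δF/F)² = (1×0.0546)² = 0.00298;  (-1·δA/A)² = (-1×0.0394)² = 0.00156
δP/P = √(0.00454) = 0.0674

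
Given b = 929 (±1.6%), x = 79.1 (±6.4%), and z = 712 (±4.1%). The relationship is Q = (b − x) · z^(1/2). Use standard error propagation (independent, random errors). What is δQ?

626

Let u = b − x = 850. δu = √(δb² + δx²) = √(221 + 25.6) = 15.7, so δu/u = 0.0185.
Q is then a monomial in u, z:
δQ/Q = √((δu/u)² + (½·δz/z)²) = √(0.000341 + 0.000420) = 0.0276
Q = 22700, so δQ = 0.0276 × 22700 = 626.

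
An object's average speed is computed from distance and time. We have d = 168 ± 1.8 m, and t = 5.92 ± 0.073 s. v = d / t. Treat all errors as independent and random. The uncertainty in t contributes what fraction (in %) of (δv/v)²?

57.0%

(δv/v)² = (1·δd/d)² + (-1·δt/t)²
  d term: (1×0.0107)² = 0.000115
  t term: (-1×0.0123)² = 0.000152
Total = 0.000267. Share from t = 0.000152/0.000267 = 0.570.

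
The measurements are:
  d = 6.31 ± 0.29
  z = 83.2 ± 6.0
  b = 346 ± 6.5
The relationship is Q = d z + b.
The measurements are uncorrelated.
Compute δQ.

45.4

Let p = d·z = 525. δp/p = √((1·δd/d)² + (1·δz/z)²) = √(0.00211 + 0.00520) = 0.0855, so δp = 44.9.
Q = p + b: δQ = √(δp² + δb²) = √(2020 + 42.2) = 45.4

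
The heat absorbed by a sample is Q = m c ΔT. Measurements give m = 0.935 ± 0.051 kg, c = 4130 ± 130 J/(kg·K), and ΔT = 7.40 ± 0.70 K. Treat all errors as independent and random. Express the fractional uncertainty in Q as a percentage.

11.4%

Each factor contributes (exponent × relative error)² to (δQ/Q)²:
  (1·δm/m)² = (1×0.0545)² = 0.00298;  (1·δc/c)² = (1×0.0315)² = 0.000991;  (1·δΔT/ΔT)² = (1×0.0946)² = 0.00895
δQ/Q = √(0.0129) = 0.114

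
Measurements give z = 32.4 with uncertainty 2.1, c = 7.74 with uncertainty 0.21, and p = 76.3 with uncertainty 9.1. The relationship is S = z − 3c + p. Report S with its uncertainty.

85.5 ± 9.36

S is a linear combination, so absolute uncertainties add in quadrature:
  (δz)² = 4.41;  (3·δc)² = 0.397;  (δp)² = 82.8
δS = √(87.6) = 9.36
S = 85.5.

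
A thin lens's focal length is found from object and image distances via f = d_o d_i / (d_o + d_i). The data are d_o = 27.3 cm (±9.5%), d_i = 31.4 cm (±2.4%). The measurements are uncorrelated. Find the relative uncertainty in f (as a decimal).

0.0520

∂f/∂d_o = (d_i/(d_o+d_i))² = 0.286;  ∂f/∂d_i = (d_o/(d_o+d_i))² = 0.216
δf = √((∂f/∂d_o · δd_o)² + (∂f/∂d_i · δd_i)²) = √(0.551 + 0.0266) = 0.760 cm
f = 14.6 cm, so δf/f = 0.760/14.6 = 0.0520.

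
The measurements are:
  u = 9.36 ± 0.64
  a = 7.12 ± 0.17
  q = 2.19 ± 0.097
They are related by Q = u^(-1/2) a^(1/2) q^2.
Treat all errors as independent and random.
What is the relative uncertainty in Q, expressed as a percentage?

9.57%

Products/powers → add relative errors in quadrature, weighted by exponent:
  (−½·δu/u)² = (-0.5×0.0684)² = 0.00117;  (½·δa/a)² = (0.5×0.0239)² = 0.000143;  (2·δq/q)² = (2×0.0443)² = 0.00785
δQ/Q = √(0.00916) = 0.0957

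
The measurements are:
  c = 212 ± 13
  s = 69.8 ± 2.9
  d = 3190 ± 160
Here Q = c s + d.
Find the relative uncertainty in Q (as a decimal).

Let p = c·s = 14800. δp/p = √((1·δc/c)² + (1·δs/s)²) = √(0.00376 + 0.00173) = 0.0741, so δp = 1100.
Q = p + d: δQ = √(δp² + δd²) = √(1.2e+06 + 25600) = 1110
Q = 18000, so δQ/Q = 1110/18000 = 0.0616.

0.0616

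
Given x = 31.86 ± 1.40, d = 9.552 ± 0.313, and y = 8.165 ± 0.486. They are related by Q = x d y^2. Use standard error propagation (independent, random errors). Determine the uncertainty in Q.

2660

Q is a product of powers, so relative uncertainties combine in quadrature:
  (1·δx/x)² = (1×0.0439)² = 0.00193;  (1·δd/d)² = (1×0.0328)² = 0.00107;  (2·δy/y)² = (2×0.0595)² = 0.0142
δQ/Q = √(0.0172) = 0.131
Q = 20290, so δQ = 0.131 × 20290 = 2660.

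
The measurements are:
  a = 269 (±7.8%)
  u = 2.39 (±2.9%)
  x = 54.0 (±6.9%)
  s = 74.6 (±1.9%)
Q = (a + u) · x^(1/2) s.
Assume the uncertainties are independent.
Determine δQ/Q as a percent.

8.68%

Let w = a + u = 271. δw = √(δa² + δu²) = √(440 + 0.00480) = 21.0, so δw/w = 0.0773.
Q is then a monomial in w, x, s:
δQ/Q = √((δw/w)² + (½·δx/x)² + (1·δs/s)²) = √(0.00598 + 0.00119 + 0.000361) = 0.0868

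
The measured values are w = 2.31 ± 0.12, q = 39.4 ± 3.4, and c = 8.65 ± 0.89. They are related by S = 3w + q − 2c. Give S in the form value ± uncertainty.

S is a linear combination, so absolute uncertainties add in quadrature:
  (3·δw)² = 0.130;  (δq)² = 11.6;  (2·δc)² = 3.17
δS = √(14.9) = 3.85
S = 29.0.

29.0 ± 3.85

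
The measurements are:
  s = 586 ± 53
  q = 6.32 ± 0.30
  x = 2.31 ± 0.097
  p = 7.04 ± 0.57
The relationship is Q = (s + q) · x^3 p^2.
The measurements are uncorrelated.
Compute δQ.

81000

Let u = s + q = 592. δu = √(δs² + δq²) = √(2810 + 0.0900) = 53.0, so δu/u = 0.0895.
Q is then a monomial in u, x, p:
δQ/Q = √((δu/u)² + (3·δx/x)² + (2·δp/p)²) = √(0.00801 + 0.0159 + 0.0262) = 0.224
Q = 3.62e+05, so δQ = 0.224 × 3.62e+05 = 81000.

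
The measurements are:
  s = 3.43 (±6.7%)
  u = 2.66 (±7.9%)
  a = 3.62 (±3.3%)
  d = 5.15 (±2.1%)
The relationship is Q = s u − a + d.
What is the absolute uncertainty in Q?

0.959

Let p = s·u = 9.12. δp/p = √((1·δs/s)² + (1·δu/u)²) = √(0.00449 + 0.00624) = 0.104, so δp = 0.945.
Q = p − a + d: δQ = √(δp² + δa² + δd²) = √(0.893 + 0.0143 + 0.0117) = 0.959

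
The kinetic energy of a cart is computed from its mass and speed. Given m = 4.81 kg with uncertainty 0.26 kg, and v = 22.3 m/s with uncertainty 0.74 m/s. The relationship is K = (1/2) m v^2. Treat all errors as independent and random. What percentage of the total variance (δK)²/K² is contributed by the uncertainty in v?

60.1%

(δK/K)² = (1·δm/m)² + (2·δv/v)²
  m term: (1×0.0541)² = 0.00292
  v term: (2×0.0332)² = 0.00440
Total = 0.00733. Share from v = 0.00440/0.00733 = 0.601.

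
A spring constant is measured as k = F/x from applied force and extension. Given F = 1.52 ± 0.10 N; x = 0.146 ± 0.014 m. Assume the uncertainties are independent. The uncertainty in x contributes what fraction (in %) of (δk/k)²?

68.0%

(δk/k)² = (1·δF/F)² + (-1·δx/x)²
  F term: (1×0.0658)² = 0.00433
  x term: (-1×0.0959)² = 0.00919
Total = 0.0135. Share from x = 0.00919/0.0135 = 0.680.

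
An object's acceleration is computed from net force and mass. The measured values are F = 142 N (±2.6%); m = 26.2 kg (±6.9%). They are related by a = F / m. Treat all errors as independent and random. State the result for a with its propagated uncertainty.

5.42 ± 0.400 m/s^2

a is a product of powers, so relative uncertainties combine in quadrature:
  (1·δF/F)² = (1×0.0260)² = 0.000676;  (-1·δm/m)² = (-1×0.0690)² = 0.00476
δa/a = √(0.00544) = 0.0737
a = 5.42 m/s^2, so δa = 0.0737 × 5.42 = 0.400 m/s^2.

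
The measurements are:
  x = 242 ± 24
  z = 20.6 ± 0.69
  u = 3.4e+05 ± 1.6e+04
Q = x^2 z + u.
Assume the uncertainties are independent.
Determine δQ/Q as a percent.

15.7%

Let p = x^2·z = 1.21e+06. δp/p = √((2·δx/x)² + (1·δz/z)²) = √(0.0393 + 0.00112) = 0.201, so δp = 2.43e+05.
Q = p + u: δQ = √(δp² + δu²) = √(5.89e+10 + 2.56e+08) = 2.43e+05
Q = 1.55e+06, so δQ/Q = 2.43e+05/1.55e+06 = 0.157.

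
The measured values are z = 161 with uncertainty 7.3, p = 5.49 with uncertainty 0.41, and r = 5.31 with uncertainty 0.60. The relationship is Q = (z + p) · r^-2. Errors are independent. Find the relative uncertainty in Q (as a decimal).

Let u = z + p = 166. δu = √(δz² + δp²) = √(53.3 + 0.168) = 7.31, so δu/u = 0.0439.
Q is then a monomial in u, r:
δQ/Q = √((δu/u)² + (-2·δr/r)²) = √(0.00193 + 0.0511) = 0.230

0.230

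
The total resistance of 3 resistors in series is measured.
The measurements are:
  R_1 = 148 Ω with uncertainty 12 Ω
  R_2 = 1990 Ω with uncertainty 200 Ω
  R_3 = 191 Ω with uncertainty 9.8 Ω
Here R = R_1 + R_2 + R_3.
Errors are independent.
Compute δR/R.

Each term contributes (cᵢ δxᵢ)² to (δR)²:
  (δR_1)² = 144;  (δR_2)² = 40000;  (δR_3)² = 96.0
δR = √(40200) = 201 Ω
R = 2330 Ω, so δR/R = 201/2330 = 0.0861.

0.0861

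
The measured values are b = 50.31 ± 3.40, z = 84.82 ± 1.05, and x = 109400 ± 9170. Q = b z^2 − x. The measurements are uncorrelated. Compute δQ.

27600

Let p = b·z^2 = 362000. δp/p = √((1·δb/b)² + (2·δz/z)²) = √(0.00457 + 0.000613) = 0.0720, so δp = 26100.
Q = p − x: δQ = √(δp² + δx²) = √(6.79e+08 + 8.41e+07) = 27600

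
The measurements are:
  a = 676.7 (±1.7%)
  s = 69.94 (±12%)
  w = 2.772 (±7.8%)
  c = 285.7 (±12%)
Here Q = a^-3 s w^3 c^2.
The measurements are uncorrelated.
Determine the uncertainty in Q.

Q is a product of powers, so relative uncertainties combine in quadrature:
  (-3·δa/a)² = (-3×0.0170)² = 0.00260;  (1·δs/s)² = (1×0.120)² = 0.0144;  (3·δw/w)² = (3×0.0780)² = 0.0548;  (2·δc/c)² = (2×0.120)² = 0.0576
δQ/Q = √(0.129) = 0.360
Q = 0.3924, so δQ = 0.360 × 0.3924 = 0.141.

0.141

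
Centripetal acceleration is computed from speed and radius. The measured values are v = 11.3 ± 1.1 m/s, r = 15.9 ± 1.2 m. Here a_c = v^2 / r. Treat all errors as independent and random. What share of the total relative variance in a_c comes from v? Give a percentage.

86.9%

(δa_c/a_c)² = (2·δv/v)² + (-1·δr/r)²
  v term: (2×0.0973)² = 0.0379
  r term: (-1×0.0755)² = 0.00570
Total = 0.0436. Share from v = 0.0379/0.0436 = 0.869.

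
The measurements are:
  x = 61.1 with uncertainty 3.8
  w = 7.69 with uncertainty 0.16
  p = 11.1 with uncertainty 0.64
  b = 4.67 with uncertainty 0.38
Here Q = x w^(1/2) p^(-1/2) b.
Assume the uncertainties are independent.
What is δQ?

25.4

Q is a product of powers, so relative uncertainties combine in quadrature:
  (1·δx/x)² = (1×0.0622)² = 0.00387;  (½·δw/w)² = (0.5×0.0208)² = 0.000108;  (−½·δp/p)² = (-0.5×0.0577)² = 0.000831;  (1·δb/b)² = (1×0.0814)² = 0.00662
δQ/Q = √(0.0114) = 0.107
Q = 237, so δQ = 0.107 × 237 = 25.4.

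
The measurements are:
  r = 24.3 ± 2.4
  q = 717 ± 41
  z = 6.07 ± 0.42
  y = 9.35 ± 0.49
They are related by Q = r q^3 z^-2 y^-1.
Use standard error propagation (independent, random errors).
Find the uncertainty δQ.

Relative error in a monomial: (δQ/Q)² = Σ (nᵢ · δxᵢ/xᵢ)².
  (1·δr/r)² = (1×0.0988)² = 0.00975;  (3·δq/q)² = (3×0.0572)² = 0.0294;  (-2·δz/z)² = (-2×0.0692)² = 0.0192;  (-1·δy/y)² = (-1×0.0524)² = 0.00275
δQ/Q = √(0.0611) = 0.247
Q = 2.6e+07, so δQ = 0.247 × 2.6e+07 = 6.43e+06.

6.43e+06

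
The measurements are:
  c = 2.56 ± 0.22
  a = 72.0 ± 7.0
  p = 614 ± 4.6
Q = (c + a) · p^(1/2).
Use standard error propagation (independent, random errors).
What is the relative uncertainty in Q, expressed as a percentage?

Let u = c + a = 74.6. δu = √(δc² + δa²) = √(0.0484 + 49.0) = 7.00, so δu/u = 0.0939.
Q is then a monomial in u, p:
δQ/Q = √((δu/u)² + (½·δp/p)²) = √(0.00882 + 1.4e-05) = 0.0940

9.40%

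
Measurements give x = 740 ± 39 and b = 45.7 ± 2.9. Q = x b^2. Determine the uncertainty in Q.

2.12e+05

Each factor contributes (exponent × relative error)² to (δQ/Q)²:
  (1·δx/x)² = (1×0.0527)² = 0.00278;  (2·δb/b)² = (2×0.0635)² = 0.0161
δQ/Q = √(0.0189) = 0.137
Q = 1.55e+06, so δQ = 0.137 × 1.55e+06 = 2.12e+05.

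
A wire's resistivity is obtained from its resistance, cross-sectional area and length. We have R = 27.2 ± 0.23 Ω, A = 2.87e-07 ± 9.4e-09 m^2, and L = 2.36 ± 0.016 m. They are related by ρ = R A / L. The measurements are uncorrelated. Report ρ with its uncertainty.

For a monomial ρ ∝ R, A, L^-1, fractional errors add in quadrature:
  (1·δR/R)² = (1×0.00846)² = 7.15e-05;  (1·δA/A)² = (1×0.0328)² = 0.00107;  (-1·δL/L)² = (-1×0.00678)² = 4.6e-05
δρ/ρ = √(0.00119) = 0.0345
ρ = 3.31e-06 Ω·m, so δρ = 0.0345 × 3.31e-06 = 1.14e-07 Ω·m.

(3.31 ± 0.114) × 10^-6 Ω·m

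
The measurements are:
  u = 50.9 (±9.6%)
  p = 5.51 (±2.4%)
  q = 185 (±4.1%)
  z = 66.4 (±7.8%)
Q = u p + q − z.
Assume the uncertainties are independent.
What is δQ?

Let w = u·p = 280. δw/w = √((1·δu/u)² + (1·δp/p)²) = √(0.00922 + 0.000576) = 0.0990, so δw = 27.8.
Q = w + q − z: δQ = √(δw² + δq² + δz²) = √(770 + 57.5 + 26.8) = 29.2

29.2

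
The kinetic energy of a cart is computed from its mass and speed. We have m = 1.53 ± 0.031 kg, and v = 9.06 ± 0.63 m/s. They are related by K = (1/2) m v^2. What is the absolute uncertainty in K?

Products/powers → add relative errors in quadrature, weighted by exponent:
  (1·δm/m)² = (1×0.0203)² = 0.000411;  (2·δv/v)² = (2×0.0695)² = 0.0193
δK/K = √(0.0198) = 0.141
K = 62.8 J, so δK = 0.141 × 62.8 = 8.83 J.

8.83 J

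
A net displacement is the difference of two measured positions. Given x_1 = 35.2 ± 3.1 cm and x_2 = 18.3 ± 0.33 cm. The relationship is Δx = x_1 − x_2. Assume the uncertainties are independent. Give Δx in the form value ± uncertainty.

Absolute uncertainties add in quadrature for a linear combination:
  (δx_1)² = 9.61;  (δx_2)² = 0.109
δΔx = √(9.72) = 3.12 cm
Δx = 16.9 cm.

16.9 ± 3.12 cm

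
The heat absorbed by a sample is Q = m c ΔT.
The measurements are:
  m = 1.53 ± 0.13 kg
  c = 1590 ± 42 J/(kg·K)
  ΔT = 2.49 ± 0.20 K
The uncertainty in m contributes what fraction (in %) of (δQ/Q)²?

50.2%

(δQ/Q)² = (1·δm/m)² + (1·δc/c)² + (1·δΔT/ΔT)²
  m term: (1×0.0850)² = 0.00722
  c term: (1×0.0264)² = 0.000698
  ΔT term: (1×0.0803)² = 0.00645
Total = 0.0144. Share from m = 0.00722/0.0144 = 0.502.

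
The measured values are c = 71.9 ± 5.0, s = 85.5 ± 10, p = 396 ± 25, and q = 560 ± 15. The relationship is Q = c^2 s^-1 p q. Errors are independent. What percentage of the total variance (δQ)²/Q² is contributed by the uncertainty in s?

36.3%

(δQ/Q)² = (2·δc/c)² + (-1·δs/s)² + (1·δp/p)² + (1·δq/q)²
  c term: (2×0.0695)² = 0.0193
  s term: (-1×0.117)² = 0.0137
  p term: (1×0.0631)² = 0.00399
  q term: (1×0.0268)² = 0.000717
Total = 0.0377. Share from s = 0.0137/0.0377 = 0.363.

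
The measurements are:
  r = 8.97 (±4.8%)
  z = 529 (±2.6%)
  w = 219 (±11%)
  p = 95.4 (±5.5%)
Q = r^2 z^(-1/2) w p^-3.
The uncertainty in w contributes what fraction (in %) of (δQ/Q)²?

24.8%

(δQ/Q)² = (2·δr/r)² + (−½·δz/z)² + (1·δw/w)² + (-3·δp/p)²
  r term: (2×0.0480)² = 0.00922
  z term: (-0.5×0.0260)² = 0.000169
  w term: (1×0.110)² = 0.0121
  p term: (-3×0.0550)² = 0.0272
Total = 0.0487. Share from w = 0.0121/0.0487 = 0.248.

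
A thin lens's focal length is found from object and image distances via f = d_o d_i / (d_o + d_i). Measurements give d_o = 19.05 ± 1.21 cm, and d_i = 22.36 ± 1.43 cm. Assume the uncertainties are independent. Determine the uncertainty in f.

0.465 cm

∂f/∂d_o = (d_i/(d_o+d_i))² = 0.292;  ∂f/∂d_i = (d_o/(d_o+d_i))² = 0.212
δf = √((∂f/∂d_o · δd_o)² + (∂f/∂d_i · δd_i)²) = √(0.124 + 0.0916) = 0.465 cm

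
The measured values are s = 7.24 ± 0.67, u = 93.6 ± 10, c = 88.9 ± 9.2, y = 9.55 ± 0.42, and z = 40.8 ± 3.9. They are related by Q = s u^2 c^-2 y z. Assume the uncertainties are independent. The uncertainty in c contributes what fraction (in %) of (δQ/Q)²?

(δQ/Q)² = (1·δs/s)² + (2·δu/u)² + (-2·δc/c)² + (1·δy/y)² + (1·δz/z)²
  s term: (1×0.0925)² = 0.00856
  u term: (2×0.107)² = 0.0457
  c term: (-2×0.103)² = 0.0428
  y term: (1×0.0440)² = 0.00193
  z term: (1×0.0956)² = 0.00914
Total = 0.108. Share from c = 0.0428/0.108 = 0.396.

39.6%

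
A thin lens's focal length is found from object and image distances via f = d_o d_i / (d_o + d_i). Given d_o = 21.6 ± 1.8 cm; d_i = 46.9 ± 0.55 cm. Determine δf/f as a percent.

5.72%

∂f/∂d_o = (d_i/(d_o+d_i))² = 0.469;  ∂f/∂d_i = (d_o/(d_o+d_i))² = 0.0994
δf = √((∂f/∂d_o · δd_o)² + (∂f/∂d_i · δd_i)²) = √(0.712 + 0.00299) = 0.846 cm
f = 14.8 cm, so δf/f = 0.846/14.8 = 0.0572.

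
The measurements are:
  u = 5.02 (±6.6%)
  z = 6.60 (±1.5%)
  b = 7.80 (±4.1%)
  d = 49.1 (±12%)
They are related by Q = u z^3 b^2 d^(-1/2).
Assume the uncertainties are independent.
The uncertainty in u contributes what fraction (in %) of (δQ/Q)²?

(δQ/Q)² = (1·δu/u)² + (3·δz/z)² + (2·δb/b)² + (−½·δd/d)²
  u term: (1×0.0660)² = 0.00436
  z term: (3×0.0150)² = 0.00202
  b term: (2×0.0410)² = 0.00672
  d term: (-0.5×0.120)² = 0.00360
Total = 0.0167. Share from u = 0.00436/0.0167 = 0.261.

26.1%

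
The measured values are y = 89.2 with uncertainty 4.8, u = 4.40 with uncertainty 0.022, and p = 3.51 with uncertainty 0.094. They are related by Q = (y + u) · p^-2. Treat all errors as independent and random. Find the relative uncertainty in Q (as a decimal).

Let w = y + u = 93.6. δw = √(δy² + δu²) = √(23.0 + 0.000484) = 4.80, so δw/w = 0.0513.
Q is then a monomial in w, p:
δQ/Q = √((δw/w)² + (-2·δp/p)²) = √(0.00263 + 0.00287) = 0.0742

0.0742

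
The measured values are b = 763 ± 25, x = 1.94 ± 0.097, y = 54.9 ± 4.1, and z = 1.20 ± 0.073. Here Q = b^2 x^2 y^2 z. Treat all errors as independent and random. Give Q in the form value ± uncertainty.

(7.92 ± 1.59) × 10^9

Relative error in a monomial: (δQ/Q)² = Σ (nᵢ · δxᵢ/xᵢ)².
  (2·δb/b)² = (2×0.0328)² = 0.00429;  (2·δx/x)² = (2×0.0500)² = 0.0100;  (2·δy/y)² = (2×0.0747)² = 0.0223;  (1·δz/z)² = (1×0.0608)² = 0.00370
δQ/Q = √(0.0403) = 0.201
Q = 7.92e+09, so δQ = 0.201 × 7.92e+09 = 1.59e+09.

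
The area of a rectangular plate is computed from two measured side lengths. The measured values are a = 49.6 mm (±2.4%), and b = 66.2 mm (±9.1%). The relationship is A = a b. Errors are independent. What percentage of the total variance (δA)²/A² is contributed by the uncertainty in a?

6.50%

(δA/A)² = (1·δa/a)² + (1·δb/b)²
  a term: (1×0.0240)² = 0.000576
  b term: (1×0.0910)² = 0.00828
Total = 0.00886. Share from a = 0.000576/0.00886 = 0.0650.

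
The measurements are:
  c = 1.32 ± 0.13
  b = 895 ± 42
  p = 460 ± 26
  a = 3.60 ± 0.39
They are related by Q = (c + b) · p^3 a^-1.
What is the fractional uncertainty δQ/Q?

Let u = c + b = 896. δu = √(δc² + δb²) = √(0.0169 + 1760) = 42.0, so δu/u = 0.0469.
Q is then a monomial in u, p, a:
δQ/Q = √((δu/u)² + (3·δp/p)² + (-1·δa/a)²) = √(0.00220 + 0.0288 + 0.0117) = 0.207

0.207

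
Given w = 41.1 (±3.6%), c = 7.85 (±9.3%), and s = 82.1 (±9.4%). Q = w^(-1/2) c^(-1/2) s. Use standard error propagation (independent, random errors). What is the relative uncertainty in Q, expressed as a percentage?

Each factor contributes (exponent × relative error)² to (δQ/Q)²:
  (−½·δw/w)² = (-0.5×0.0360)² = 0.000324;  (−½·δc/c)² = (-0.5×0.0930)² = 0.00216;  (1·δs/s)² = (1×0.0940)² = 0.00884
δQ/Q = √(0.0113) = 0.106

10.6%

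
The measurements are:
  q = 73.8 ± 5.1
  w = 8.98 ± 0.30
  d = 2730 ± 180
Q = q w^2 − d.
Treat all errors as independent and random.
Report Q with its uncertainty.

Let p = q·w^2 = 5950. δp/p = √((1·δq/q)² + (2·δw/w)²) = √(0.00478 + 0.00446) = 0.0961, so δp = 572.
Q = p − d: δQ = √(δp² + δd²) = √(3.27e+05 + 32400) = 600
Q = 3220.

3220 ± 600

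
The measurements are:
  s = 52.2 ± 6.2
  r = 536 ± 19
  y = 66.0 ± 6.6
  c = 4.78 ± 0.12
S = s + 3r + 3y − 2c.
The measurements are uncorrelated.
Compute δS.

For a sum/difference, combine absolute errors in quadrature:
  (δs)² = 38.4;  (3·δr)² = 3250;  (3·δy)² = 392;  (2·δc)² = 0.0576
δS = √(3680) = 60.7

60.7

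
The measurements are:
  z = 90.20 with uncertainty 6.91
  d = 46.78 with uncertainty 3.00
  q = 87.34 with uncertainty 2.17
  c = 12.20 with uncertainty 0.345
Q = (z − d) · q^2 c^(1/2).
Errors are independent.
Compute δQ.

Let u = z − d = 43.42. δu = √(δz² + δd²) = √(47.7 + 9.00) = 7.53, so δu/u = 0.173.
Q is then a monomial in u, q, c:
δQ/Q = √((δu/u)² + (2·δq/q)² + (½·δc/c)²) = √(0.0301 + 0.00247 + 0.000200) = 0.181
Q = 1.157e+06, so δQ = 0.181 × 1.157e+06 = 2.09e+05.

2.09e+05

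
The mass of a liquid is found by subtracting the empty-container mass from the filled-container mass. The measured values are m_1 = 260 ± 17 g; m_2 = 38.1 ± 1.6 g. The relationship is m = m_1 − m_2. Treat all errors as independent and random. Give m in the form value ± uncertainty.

222 ± 17.1 g

Each term contributes (cᵢ δxᵢ)² to (δm)²:
  (δm_1)² = 289;  (δm_2)² = 2.56
δm = √(292) = 17.1 g
m = 222 g.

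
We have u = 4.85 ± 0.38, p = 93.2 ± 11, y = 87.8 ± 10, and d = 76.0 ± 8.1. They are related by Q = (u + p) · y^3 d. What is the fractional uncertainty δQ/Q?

0.375

Let w = u + p = 98.0. δw = √(δu² + δp²) = √(0.144 + 121) = 11.0, so δw/w = 0.112.
Q is then a monomial in w, y, d:
δQ/Q = √((δw/w)² + (3·δy/y)² + (1·δd/d)²) = √(0.0126 + 0.117 + 0.0114) = 0.375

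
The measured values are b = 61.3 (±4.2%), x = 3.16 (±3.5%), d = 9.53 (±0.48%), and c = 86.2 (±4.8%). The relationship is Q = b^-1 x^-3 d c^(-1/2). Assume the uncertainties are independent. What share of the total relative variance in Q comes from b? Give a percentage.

13.2%

(δQ/Q)² = (-1·δb/b)² + (-3·δx/x)² + (1·δd/d)² + (−½·δc/c)²
  b term: (-1×0.0420)² = 0.00176
  x term: (-3×0.0350)² = 0.0110
  d term: (1×0.00480)² = 2.3e-05
  c term: (-0.5×0.0480)² = 0.000576
Total = 0.0134. Share from b = 0.00176/0.0134 = 0.132.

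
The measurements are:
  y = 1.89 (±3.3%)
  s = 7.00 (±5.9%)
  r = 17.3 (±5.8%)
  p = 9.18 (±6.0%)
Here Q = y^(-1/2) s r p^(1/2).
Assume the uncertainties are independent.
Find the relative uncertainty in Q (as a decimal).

For a monomial Q ∝ y^(-1/2), s, r, p^(1/2), fractional errors add in quadrature:
  (−½·δy/y)² = (-0.5×0.0330)² = 0.000272;  (1·δs/s)² = (1×0.0590)² = 0.00348;  (1·δr/r)² = (1×0.0580)² = 0.00336;  (½·δp/p)² = (0.5×0.0600)² = 0.000900
δQ/Q = √(0.00802) = 0.0895

0.0895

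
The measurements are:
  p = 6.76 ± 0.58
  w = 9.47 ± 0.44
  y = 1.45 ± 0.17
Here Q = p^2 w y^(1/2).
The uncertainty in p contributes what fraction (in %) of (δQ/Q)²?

(δQ/Q)² = (2·δp/p)² + (1·δw/w)² + (½·δy/y)²
  p term: (2×0.0858)² = 0.0294
  w term: (1×0.0465)² = 0.00216
  y term: (0.5×0.117)² = 0.00344
Total = 0.0350. Share from p = 0.0294/0.0350 = 0.840.

84.0%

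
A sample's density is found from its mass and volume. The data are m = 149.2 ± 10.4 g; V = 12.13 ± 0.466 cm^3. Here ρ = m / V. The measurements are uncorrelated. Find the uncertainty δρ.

0.979 g/cm^3

For a monomial ρ ∝ m, V^-1, fractional errors add in quadrature:
  (1·δm/m)² = (1×0.0697)² = 0.00486;  (-1·δV/V)² = (-1×0.0384)² = 0.00148
δρ/ρ = √(0.00633) = 0.0796
ρ = 12.30 g/cm^3, so δρ = 0.0796 × 12.30 = 0.979 g/cm^3.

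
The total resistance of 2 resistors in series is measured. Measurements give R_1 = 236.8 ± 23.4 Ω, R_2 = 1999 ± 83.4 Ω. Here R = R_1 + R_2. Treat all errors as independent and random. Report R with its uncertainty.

Each term contributes (cᵢ δxᵢ)² to (δR)²:
  (δR_1)² = 548;  (δR_2)² = 6960
δR = √(7500) = 86.6 Ω
R = 2236 Ω.

2236 ± 86.6 Ω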